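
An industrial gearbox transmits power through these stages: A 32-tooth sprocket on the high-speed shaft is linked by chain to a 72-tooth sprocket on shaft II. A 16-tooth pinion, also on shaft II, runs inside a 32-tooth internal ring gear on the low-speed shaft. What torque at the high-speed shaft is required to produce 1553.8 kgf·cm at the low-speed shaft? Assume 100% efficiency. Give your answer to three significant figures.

Overall ratio R = 2.25 × 2 = 4.5.
Input torque = output torque / R = 1553.8 / 4.5 = 345.29 kgf·cm.

345 kgf·cm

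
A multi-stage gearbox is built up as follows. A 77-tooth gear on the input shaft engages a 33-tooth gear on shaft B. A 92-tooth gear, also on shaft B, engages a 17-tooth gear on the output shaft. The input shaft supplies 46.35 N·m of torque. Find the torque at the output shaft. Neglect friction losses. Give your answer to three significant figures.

Gear mesh: ratio = 33/77 = 0.42857; torque at shaft B = 46.35 × 0.42857 = 19.864 N·m.
Gear mesh: ratio = 17/92 = 0.18478; torque at the output shaft = 19.864 × 0.18478 = 3.6706 N·m.

3.67 N·m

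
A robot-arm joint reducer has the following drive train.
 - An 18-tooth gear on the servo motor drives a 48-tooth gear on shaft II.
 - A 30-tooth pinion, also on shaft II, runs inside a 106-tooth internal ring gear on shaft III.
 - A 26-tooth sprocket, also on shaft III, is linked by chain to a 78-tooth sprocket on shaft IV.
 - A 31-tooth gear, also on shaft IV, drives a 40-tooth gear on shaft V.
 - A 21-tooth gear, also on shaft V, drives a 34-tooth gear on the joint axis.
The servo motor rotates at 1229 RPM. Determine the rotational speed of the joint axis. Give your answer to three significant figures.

Gear mesh: ratio = 48/18 = 2.6667, so shaft II turns at 1229 / 2.6667 = 460.88 RPM.
Internal gear: ratio = 106/30 = 3.5333, so shaft III turns at 460.88 / 3.5333 = 130.44 RPM.
Chain: ratio = 78/26 = 3, so shaft IV turns at 130.44 / 3 = 43.479 RPM.
Gear mesh: ratio = 40/31 = 1.2903, so shaft V turns at 43.479 / 1.2903 = 33.696 RPM.
Gear mesh: ratio = 34/21 = 1.619, so the joint axis turns at 33.696 / 1.619 = 20.812 RPM.

20.8 RPM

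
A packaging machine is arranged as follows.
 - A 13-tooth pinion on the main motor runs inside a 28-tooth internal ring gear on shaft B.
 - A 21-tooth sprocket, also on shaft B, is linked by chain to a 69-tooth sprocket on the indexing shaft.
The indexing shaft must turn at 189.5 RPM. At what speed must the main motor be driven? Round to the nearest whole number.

Overall ratio R = 2.1538 × 3.2857 = 7.0769.
Required input speed = output speed × R = 189.5 × 7.0769 = 1341.1 RPM.

1341 RPM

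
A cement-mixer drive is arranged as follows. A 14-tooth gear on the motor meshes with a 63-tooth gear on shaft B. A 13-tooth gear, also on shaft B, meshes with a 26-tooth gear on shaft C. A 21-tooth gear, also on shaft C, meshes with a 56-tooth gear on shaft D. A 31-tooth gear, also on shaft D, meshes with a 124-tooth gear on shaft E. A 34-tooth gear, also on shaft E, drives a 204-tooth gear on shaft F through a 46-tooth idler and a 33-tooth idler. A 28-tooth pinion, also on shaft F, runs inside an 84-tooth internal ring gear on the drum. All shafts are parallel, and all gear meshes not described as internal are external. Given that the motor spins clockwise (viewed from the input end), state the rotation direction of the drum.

anticlockwise

the motor → shaft B: external mesh, 1 reversal → CCW.
shaft B → shaft C: external mesh, 1 reversal → CW.
shaft C → shaft D: external mesh, 1 reversal → CCW.
shaft D → shaft E: external mesh, 1 reversal → CW.
shaft E → shaft F: driver → idler → idler → driven is 3 external meshes, 3 reversals → CCW.
shaft F → the drum: internal mesh, same direction → CCW.
7 reversals in total — an odd number — so the drum turns opposite to the motor.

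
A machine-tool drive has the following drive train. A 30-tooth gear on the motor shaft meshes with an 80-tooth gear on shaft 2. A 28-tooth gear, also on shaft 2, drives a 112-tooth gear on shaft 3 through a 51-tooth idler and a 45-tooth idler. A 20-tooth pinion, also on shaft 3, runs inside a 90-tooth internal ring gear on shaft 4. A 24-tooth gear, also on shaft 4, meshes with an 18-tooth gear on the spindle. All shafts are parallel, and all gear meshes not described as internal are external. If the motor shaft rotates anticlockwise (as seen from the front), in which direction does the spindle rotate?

the motor shaft → shaft 2: external mesh, 1 reversal → CW.
shaft 2 → shaft 3: driver → idler → idler → driven is 3 external meshes, 3 reversals → CCW.
shaft 3 → shaft 4: internal mesh, same direction → CCW.
shaft 4 → the spindle: external mesh, 1 reversal → CW.
5 reversals in total — an odd number — so the spindle turns opposite to the motor shaft.

clockwise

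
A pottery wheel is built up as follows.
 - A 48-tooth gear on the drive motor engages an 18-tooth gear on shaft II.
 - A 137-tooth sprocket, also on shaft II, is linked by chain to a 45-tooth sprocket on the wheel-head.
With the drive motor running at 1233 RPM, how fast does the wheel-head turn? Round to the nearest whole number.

10010 RPM

the drive motor → shaft II (gear mesh, 18/48): 1233 ÷ 0.375 = 3288 RPM
shaft II → the wheel-head (chain, 45/137): 3288 ÷ 0.32847 = 10010 RPM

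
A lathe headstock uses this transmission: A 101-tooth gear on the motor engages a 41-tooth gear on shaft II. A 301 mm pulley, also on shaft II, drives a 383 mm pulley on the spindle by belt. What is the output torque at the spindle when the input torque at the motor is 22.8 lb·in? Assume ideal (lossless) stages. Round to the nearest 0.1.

11.8 lb·in

gear mesh 41/101 = 0.40594 → τ = 22.8·0.40594 = 9.2554 lb·in
belt 383/301 = 1.2724 → τ = 9.2554·1.2724 = 11.777 lb·in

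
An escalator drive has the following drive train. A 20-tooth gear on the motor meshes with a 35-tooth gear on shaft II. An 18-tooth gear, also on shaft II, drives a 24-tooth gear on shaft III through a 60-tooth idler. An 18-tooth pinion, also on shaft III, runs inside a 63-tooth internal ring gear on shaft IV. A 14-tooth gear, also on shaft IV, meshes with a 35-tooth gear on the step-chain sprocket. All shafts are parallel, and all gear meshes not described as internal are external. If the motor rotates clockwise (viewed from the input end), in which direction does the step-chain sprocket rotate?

clockwise

the motor → shaft II: external mesh, 1 reversal → CCW.
shaft II → shaft III: driver → idler → driven is 2 external meshes, 2 reversals → CCW.
shaft III → shaft IV: internal mesh, same direction → CCW.
shaft IV → the step-chain sprocket: external mesh, 1 reversal → CW.
4 reversals in total — an even number — so the step-chain sprocket turns the same way as the motor.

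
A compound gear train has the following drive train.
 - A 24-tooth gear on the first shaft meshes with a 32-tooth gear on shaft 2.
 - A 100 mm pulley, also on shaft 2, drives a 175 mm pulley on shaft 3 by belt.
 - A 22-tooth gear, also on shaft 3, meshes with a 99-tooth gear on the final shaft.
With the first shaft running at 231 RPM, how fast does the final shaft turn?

the first shaft → shaft 2 (gear mesh, 32/24): 231 ÷ 1.3333 = 173.25 RPM
shaft 2 → shaft 3 (belt, 175/100): 173.25 ÷ 1.75 = 99 RPM
shaft 3 → the final shaft (gear mesh, 99/22): 99 ÷ 4.5 = 22 RPM

22 RPM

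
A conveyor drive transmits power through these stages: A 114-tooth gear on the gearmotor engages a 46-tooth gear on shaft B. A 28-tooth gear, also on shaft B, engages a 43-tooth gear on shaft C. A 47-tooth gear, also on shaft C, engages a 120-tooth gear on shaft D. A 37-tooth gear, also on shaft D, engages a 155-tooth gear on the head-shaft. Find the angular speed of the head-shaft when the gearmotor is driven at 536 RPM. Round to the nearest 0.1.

80.9 RPM

the gearmotor → shaft B (gear mesh, 46/114): 536 ÷ 0.40351 = 1328.3 RPM
shaft B → shaft C (gear mesh, 43/28): 1328.3 ÷ 1.5357 = 864.97 RPM
shaft C → shaft D (gear mesh, 120/47): 864.97 ÷ 2.5532 = 338.78 RPM
shaft D → the head-shaft (gear mesh, 155/37): 338.78 ÷ 4.1892 = 80.87 RPM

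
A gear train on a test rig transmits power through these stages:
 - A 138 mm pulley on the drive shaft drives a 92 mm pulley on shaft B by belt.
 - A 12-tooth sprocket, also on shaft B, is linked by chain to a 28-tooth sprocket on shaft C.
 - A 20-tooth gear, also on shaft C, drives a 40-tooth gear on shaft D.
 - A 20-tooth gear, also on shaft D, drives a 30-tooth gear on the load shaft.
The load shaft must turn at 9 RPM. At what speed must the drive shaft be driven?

42 RPM

Overall ratio R = 0.66667 × 2.3333 × 2 × 1.5 = 4.6667.
Required input speed = output speed × R = 9 × 4.6667 = 42 RPM.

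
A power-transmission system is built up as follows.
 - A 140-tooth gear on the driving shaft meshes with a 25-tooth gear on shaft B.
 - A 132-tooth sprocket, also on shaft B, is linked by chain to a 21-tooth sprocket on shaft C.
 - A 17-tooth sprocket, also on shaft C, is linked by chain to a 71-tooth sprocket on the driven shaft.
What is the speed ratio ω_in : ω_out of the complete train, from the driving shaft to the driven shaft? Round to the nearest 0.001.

0.119

Each stage contributes driven/driver: gear mesh 25/140 = 0.17857, chain 21/132 = 0.15909, chain 71/17 = 4.1765.
Overall: 0.17857 × 0.15909 × 4.1765 = 0.11865.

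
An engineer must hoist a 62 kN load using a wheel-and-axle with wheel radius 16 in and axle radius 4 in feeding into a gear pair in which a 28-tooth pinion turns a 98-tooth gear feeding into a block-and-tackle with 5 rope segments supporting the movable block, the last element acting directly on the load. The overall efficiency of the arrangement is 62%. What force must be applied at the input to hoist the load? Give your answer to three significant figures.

1.43 kN

Wheel-and-axle MA = R/r = 16/4 = 4.
Gear pair MA = 98/28 = 3.5.
Block-and-tackle MA = number of supporting rope parts = 5.
Combined ideal MA = 4 × 3.5 × 5 = 70.
Actual MA = 70 × 0.62 = 43.4.
Effort = load / actual MA = 62 / 43.4 = 1.4286 kN.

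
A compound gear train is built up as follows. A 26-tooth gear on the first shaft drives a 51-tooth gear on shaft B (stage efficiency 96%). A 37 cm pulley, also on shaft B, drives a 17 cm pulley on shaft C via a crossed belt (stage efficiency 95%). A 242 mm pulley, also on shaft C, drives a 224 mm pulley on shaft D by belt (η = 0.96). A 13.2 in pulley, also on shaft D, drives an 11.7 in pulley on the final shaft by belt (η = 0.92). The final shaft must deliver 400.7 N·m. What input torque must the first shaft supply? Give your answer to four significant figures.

Overall ratio R = 1.9615 × 0.45946 × 0.92562 × 0.88636 = 0.73942; overall efficiency η = 0.96 × 0.95 × 0.96 × 0.92 = 0.8055.
Input torque = output torque / (R × η) = 400.7 / (0.73942 × 0.8055) = 672.79 N·m.

672.8 N·m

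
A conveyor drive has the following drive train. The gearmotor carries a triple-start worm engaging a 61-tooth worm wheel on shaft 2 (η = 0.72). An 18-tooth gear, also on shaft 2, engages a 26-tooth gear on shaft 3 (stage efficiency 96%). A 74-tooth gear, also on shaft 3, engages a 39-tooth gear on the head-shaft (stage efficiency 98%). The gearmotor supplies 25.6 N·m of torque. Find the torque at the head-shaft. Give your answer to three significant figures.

268 N·m

Worm: ratio = 61/3 = 20.333; torque at shaft 2 = 25.6 × 20.333 × 0.72 = 374.78 N·m.
Gear mesh: ratio = 26/18 = 1.4444; torque at shaft 3 = 374.78 × 1.4444 × 0.96 = 519.7 N·m.
Gear mesh: ratio = 39/74 = 0.52703; torque at the head-shaft = 519.7 × 0.52703 × 0.98 = 268.42 N·m.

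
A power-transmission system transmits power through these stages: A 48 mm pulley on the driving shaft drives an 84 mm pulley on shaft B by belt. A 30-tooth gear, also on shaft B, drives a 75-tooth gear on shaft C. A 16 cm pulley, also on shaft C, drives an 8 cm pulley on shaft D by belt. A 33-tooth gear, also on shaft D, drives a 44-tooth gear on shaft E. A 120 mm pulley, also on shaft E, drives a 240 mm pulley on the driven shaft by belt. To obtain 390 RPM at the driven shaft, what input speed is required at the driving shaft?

2275 RPM

Overall ratio R = 1.75 × 2.5 × 0.5 × 1.3333 × 2 = 5.8333.
Required input speed = output speed × R = 390 × 5.8333 = 2275 RPM.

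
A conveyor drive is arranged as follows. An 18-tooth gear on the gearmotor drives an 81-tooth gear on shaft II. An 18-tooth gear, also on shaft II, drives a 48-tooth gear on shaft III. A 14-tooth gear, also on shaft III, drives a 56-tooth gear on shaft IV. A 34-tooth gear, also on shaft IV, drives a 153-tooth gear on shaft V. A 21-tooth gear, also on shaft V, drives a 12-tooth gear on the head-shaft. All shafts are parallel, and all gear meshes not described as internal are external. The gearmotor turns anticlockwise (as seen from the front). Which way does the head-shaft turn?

the gearmotor → shaft II: external mesh, 1 reversal → CW.
shaft II → shaft III: external mesh, 1 reversal → CCW.
shaft III → shaft IV: external mesh, 1 reversal → CW.
shaft IV → shaft V: external mesh, 1 reversal → CCW.
shaft V → the head-shaft: external mesh, 1 reversal → CW.
5 reversals in total — an odd number — so the head-shaft turns opposite to the gearmotor.

clockwise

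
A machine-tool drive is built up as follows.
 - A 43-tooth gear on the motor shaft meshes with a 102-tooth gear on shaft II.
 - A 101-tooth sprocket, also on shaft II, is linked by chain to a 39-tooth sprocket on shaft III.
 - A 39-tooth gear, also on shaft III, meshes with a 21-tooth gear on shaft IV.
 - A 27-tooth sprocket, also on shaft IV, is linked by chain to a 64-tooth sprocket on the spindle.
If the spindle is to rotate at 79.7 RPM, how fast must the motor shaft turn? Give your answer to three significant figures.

Overall ratio R = 2.3721 × 0.38614 × 0.53846 × 2.3704 = 1.1691.
Required input speed = output speed × R = 79.7 × 1.1691 = 93.176 RPM.

93.2 RPM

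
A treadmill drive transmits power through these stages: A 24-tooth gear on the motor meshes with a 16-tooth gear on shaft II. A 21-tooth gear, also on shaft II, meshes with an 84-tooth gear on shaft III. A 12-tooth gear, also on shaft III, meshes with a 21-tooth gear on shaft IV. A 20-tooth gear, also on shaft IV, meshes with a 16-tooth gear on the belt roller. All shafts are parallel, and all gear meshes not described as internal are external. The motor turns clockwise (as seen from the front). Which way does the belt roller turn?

clockwise

the motor → shaft II: external mesh, 1 reversal → CCW.
shaft II → shaft III: external mesh, 1 reversal → CW.
shaft III → shaft IV: external mesh, 1 reversal → CCW.
shaft IV → the belt roller: external mesh, 1 reversal → CW.
4 reversals in total — an even number — so the belt roller turns the same way as the motor.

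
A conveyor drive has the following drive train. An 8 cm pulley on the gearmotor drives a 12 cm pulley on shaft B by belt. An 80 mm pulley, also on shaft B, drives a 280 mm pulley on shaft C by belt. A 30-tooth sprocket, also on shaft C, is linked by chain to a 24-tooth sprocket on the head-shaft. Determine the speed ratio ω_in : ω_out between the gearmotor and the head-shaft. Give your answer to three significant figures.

Each stage contributes driven/driver: belt 12/8 = 1.5, belt 280/80 = 3.5, chain 24/30 = 0.8.
Overall: 1.5 × 3.5 × 0.8 = 4.2.

4.20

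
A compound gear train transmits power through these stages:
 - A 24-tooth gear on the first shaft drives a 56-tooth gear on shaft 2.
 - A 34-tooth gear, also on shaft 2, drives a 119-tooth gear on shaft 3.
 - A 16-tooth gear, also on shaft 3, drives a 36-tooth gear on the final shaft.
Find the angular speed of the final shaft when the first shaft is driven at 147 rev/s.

8 rev/s

gear mesh 56/24 = 2.3333 → 147/2.3333 = 63 rev/s
gear mesh 119/34 = 3.5 → 63/3.5 = 18 rev/s
gear mesh 36/16 = 2.25 → 18/2.25 = 8 rev/s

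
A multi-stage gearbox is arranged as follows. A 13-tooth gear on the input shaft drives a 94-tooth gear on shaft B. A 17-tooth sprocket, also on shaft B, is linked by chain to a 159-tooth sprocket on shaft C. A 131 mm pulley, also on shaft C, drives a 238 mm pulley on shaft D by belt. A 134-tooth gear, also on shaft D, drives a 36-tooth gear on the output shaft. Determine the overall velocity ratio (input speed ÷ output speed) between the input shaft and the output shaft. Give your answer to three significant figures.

33.0

Each stage contributes driven/driver: gear mesh 94/13 = 7.2308, chain 159/17 = 9.3529, belt 238/131 = 1.8168, gear mesh 36/134 = 0.26866.
Overall: 7.2308 × 9.3529 × 1.8168 × 0.26866 = 33.009.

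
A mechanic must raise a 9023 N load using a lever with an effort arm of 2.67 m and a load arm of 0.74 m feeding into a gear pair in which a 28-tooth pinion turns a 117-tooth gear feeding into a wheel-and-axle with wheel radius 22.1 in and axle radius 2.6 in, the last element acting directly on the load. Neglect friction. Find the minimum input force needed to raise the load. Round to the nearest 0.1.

70.4 N

Lever MA = effort arm / load arm = 2.67/0.74 = 3.6081.
Gear pair MA = 117/28 = 4.1786.
Wheel-and-axle MA = R/r = 22.1/2.6 = 8.5.
Combined ideal MA = 3.6081 × 4.1786 × 8.5 = 128.15.
Effort = load / MA = 9023 / 128.15 = 70.408 N.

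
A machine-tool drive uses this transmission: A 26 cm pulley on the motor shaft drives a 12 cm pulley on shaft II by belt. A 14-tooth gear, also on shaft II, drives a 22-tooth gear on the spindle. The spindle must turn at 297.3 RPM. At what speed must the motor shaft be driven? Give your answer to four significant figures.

215.6 RPM

Overall ratio R = 0.46154 × 1.5714 = 0.72527.
Required input speed = output speed × R = 297.3 × 0.72527 = 215.62 RPM.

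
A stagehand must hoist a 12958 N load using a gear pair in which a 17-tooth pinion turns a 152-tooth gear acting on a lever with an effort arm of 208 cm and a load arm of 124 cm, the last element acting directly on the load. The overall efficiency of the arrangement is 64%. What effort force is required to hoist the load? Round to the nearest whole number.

Gear pair MA = 152/17 = 8.9412.
Lever MA = effort arm / load arm = 208/124 = 1.6774.
Combined ideal MA = 8.9412 × 1.6774 = 14.998.
Actual MA = 14.998 × 0.64 = 9.5988.
Effort = load / actual MA = 12958 / 9.5988 = 1350 N.

1350 N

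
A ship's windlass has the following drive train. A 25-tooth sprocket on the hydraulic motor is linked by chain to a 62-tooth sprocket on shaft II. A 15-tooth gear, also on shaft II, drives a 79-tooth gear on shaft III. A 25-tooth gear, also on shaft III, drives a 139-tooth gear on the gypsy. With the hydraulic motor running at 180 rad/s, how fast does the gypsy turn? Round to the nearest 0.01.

2.48 rad/s

chain 62/25 = 2.48 → 180/2.48 = 72.581 rad/s
gear mesh 79/15 = 5.2667 → 72.581/5.2667 = 13.781 rad/s
gear mesh 139/25 = 5.56 → 13.781/5.56 = 2.4786 rad/s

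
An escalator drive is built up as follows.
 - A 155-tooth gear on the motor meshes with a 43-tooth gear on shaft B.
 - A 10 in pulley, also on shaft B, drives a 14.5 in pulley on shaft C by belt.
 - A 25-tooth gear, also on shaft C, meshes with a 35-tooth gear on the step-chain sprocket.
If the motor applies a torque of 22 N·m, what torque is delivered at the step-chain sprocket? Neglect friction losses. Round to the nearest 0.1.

gear mesh 43/155 = 0.27742 → τ = 22·0.27742 = 6.1032 N·m
belt 14.5/10 = 1.45 → τ = 6.1032·1.45 = 8.8497 N·m
gear mesh 35/25 = 1.4 → τ = 8.8497·1.4 = 12.39 N·m

12.4 N·m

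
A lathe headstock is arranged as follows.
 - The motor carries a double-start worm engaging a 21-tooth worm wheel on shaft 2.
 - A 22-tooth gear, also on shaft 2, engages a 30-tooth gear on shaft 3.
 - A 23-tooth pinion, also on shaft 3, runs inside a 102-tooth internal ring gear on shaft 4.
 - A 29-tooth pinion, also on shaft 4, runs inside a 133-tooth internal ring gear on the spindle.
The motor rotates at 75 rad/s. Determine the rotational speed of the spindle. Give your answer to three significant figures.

0.258 rad/s

the motor → shaft 2 (worm, 21/2): 75 ÷ 10.5 = 7.1429 rad/s
shaft 2 → shaft 3 (gear mesh, 30/22): 7.1429 ÷ 1.3636 = 5.2381 rad/s
shaft 3 → shaft 4 (internal gear, 102/23): 5.2381 ÷ 4.4348 = 1.1811 rad/s
shaft 4 → the spindle (internal gear, 133/29): 1.1811 ÷ 4.5862 = 0.25754 rad/s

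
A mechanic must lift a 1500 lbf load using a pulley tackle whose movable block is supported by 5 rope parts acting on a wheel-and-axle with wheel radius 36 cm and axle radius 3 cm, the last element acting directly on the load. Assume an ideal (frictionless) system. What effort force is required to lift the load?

25 lbf

Block-and-tackle MA = number of supporting rope parts = 5.
Wheel-and-axle MA = R/r = 36/3 = 12.
Combined ideal MA = 5 × 12 = 60.
Effort = load / MA = 1500 / 60 = 25 lbf.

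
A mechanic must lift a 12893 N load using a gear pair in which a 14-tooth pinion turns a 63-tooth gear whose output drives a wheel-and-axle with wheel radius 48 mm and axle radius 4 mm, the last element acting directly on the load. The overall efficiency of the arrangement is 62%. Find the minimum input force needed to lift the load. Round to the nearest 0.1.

Gear pair MA = 63/14 = 4.5.
Wheel-and-axle MA = R/r = 48/4 = 12.
Combined ideal MA = 4.5 × 12 = 54.
Actual MA = 54 × 0.62 = 33.48.
Effort = load / actual MA = 12893 / 33.48 = 385.1 N.

385.1 N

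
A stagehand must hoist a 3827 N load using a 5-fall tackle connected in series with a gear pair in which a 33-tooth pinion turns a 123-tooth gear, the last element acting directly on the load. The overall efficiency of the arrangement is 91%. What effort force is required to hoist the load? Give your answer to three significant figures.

226 N

Block-and-tackle MA = number of supporting rope parts = 5.
Gear pair MA = 123/33 = 3.7273.
Combined ideal MA = 5 × 3.7273 = 18.636.
Actual MA = 18.636 × 0.91 = 16.959.
Effort = load / actual MA = 3827 / 16.959 = 225.66 N.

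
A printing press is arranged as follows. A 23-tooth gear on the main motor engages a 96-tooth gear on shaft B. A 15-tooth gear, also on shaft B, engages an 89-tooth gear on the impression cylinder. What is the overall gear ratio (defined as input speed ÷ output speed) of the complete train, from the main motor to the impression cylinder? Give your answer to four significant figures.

24.77

Each stage contributes driven/driver: gear mesh 96/23 = 4.1739, gear mesh 89/15 = 5.9333.
Overall: 4.1739 × 5.9333 = 24.765.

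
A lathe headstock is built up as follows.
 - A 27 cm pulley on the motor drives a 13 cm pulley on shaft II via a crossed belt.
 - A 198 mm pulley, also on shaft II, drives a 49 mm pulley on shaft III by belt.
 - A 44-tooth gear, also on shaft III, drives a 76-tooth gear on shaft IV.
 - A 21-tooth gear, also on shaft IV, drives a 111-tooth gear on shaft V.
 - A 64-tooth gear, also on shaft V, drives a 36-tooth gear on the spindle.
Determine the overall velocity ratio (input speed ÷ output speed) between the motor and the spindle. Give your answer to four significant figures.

0.6119

Each stage contributes driven/driver: belt 13/27 = 0.48148, belt 49/198 = 0.24747, gear mesh 76/44 = 1.7273, gear mesh 111/21 = 5.2857, gear mesh 36/64 = 0.5625.
Overall: 0.48148 × 0.24747 × 1.7273 × 5.2857 × 0.5625 = 0.61192.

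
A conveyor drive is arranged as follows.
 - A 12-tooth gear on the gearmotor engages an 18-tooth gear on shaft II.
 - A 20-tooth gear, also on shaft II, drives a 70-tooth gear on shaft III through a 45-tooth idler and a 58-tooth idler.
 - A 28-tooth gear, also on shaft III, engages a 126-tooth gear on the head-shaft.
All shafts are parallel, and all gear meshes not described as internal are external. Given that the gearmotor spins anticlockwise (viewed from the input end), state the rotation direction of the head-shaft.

clockwise

the gearmotor → shaft II: external mesh, 1 reversal → CW.
shaft II → shaft III: driver → idler → idler → driven is 3 external meshes, 3 reversals → CCW.
shaft III → the head-shaft: external mesh, 1 reversal → CW.
5 reversals in total — an odd number — so the head-shaft turns opposite to the gearmotor.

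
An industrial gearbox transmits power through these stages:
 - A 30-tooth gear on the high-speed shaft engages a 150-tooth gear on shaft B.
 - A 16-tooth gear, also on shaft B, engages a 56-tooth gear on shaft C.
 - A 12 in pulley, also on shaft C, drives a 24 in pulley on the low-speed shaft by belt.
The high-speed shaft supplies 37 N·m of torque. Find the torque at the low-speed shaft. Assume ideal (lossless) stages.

gear mesh 150/30 = 5 → τ = 37·5 = 185 N·m
gear mesh 56/16 = 3.5 → τ = 185·3.5 = 647.5 N·m
belt 24/12 = 2 → τ = 647.5·2 = 1295 N·m

1295 N·m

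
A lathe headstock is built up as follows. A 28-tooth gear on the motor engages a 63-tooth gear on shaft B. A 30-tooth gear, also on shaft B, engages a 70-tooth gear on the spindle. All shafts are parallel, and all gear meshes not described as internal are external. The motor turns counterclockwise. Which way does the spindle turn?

counterclockwise

the motor → shaft B: external mesh, 1 reversal → CW.
shaft B → the spindle: external mesh, 1 reversal → CCW.
2 reversals in total — an even number — so the spindle turns the same way as the motor.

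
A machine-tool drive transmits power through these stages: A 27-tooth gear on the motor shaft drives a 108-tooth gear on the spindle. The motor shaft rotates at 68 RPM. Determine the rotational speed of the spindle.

17 RPM

gear mesh 108/27 = 4 → 68/4 = 17 RPM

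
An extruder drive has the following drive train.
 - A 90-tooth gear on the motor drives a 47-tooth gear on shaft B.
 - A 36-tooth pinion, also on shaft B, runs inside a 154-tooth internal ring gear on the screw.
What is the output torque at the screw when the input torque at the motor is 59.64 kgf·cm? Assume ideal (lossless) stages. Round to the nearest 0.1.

gear mesh 47/90 = 0.52222 → τ = 59.64·0.52222 = 31.145 kgf·cm
internal gear 154/36 = 4.2778 → τ = 31.145·4.2778 = 133.23 kgf·cm

133.2 kgf·cm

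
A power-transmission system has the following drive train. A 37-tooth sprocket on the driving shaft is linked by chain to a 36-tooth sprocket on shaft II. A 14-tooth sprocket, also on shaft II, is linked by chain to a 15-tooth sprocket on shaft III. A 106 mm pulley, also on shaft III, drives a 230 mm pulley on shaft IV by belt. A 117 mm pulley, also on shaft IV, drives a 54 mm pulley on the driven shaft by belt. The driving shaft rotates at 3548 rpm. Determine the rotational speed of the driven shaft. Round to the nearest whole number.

3399 rpm

chain 36/37 = 0.97297 → 3548/0.97297 = 3646.6 rpm
chain 15/14 = 1.0714 → 3646.6/1.0714 = 3403.5 rpm
belt 230/106 = 2.1698 → 3403.5/2.1698 = 1568.5 rpm
belt 54/117 = 0.46154 → 1568.5/0.46154 = 3398.5 rpm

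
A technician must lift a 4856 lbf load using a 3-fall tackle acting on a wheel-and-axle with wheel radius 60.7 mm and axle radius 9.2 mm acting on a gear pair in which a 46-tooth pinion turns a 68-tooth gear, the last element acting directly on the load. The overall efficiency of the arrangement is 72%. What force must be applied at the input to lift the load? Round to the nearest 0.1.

Block-and-tackle MA = number of supporting rope parts = 3.
Wheel-and-axle MA = R/r = 60.7/9.2 = 6.5978.
Gear pair MA = 68/46 = 1.4783.
Combined ideal MA = 3 × 6.5978 × 1.4783 = 29.26.
Actual MA = 29.26 × 0.72 = 21.067.
Effort = load / actual MA = 4856 / 21.067 = 230.5 lbf.

230.5 lbf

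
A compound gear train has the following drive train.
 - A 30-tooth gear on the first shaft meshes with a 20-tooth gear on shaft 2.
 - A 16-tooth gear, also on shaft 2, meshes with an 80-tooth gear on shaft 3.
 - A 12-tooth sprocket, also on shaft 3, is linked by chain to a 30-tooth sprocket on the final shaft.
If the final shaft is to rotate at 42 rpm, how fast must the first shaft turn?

Overall ratio R = 0.66667 × 5 × 2.5 = 8.3333.
Required input speed = output speed × R = 42 × 8.3333 = 350 rpm.

350 rpm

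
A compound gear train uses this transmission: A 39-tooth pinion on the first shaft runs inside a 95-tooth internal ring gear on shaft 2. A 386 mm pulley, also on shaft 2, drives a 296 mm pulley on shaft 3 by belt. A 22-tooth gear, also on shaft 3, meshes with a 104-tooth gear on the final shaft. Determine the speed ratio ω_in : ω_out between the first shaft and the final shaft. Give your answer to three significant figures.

Each stage contributes driven/driver: internal gear 95/39 = 2.4359, belt 296/386 = 0.76684, gear mesh 104/22 = 4.7273.
Overall: 2.4359 × 0.76684 × 4.7273 = 8.8303.

8.83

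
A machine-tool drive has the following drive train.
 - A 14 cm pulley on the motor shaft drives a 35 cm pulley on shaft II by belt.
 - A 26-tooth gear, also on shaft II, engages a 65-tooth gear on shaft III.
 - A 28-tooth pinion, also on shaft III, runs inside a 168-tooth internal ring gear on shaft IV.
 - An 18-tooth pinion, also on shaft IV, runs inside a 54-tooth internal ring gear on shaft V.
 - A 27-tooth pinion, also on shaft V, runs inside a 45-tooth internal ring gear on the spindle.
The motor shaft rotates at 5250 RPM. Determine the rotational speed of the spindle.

28 RPM

Belt: ratio = 35/14 = 2.5, so shaft II turns at 5250 / 2.5 = 2100 RPM.
Gear mesh: ratio = 65/26 = 2.5, so shaft III turns at 2100 / 2.5 = 840 RPM.
Internal gear: ratio = 168/28 = 6, so shaft IV turns at 840 / 6 = 140 RPM.
Internal gear: ratio = 54/18 = 3, so shaft V turns at 140 / 3 = 46.667 RPM.
Internal gear: ratio = 45/27 = 1.6667, so the spindle turns at 46.667 / 1.6667 = 28 RPM.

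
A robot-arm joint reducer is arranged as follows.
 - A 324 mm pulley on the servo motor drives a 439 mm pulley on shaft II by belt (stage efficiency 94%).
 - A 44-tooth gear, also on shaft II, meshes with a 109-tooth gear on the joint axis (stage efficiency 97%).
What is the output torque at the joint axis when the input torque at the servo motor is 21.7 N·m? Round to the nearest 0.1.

Belt: ratio = 439/324 = 1.3549; torque at shaft II = 21.7 × 1.3549 × 0.94 = 27.638 N·m.
Gear mesh: ratio = 109/44 = 2.4773; torque at the joint axis = 27.638 × 2.4773 × 0.97 = 66.413 N·m.

66.4 N·m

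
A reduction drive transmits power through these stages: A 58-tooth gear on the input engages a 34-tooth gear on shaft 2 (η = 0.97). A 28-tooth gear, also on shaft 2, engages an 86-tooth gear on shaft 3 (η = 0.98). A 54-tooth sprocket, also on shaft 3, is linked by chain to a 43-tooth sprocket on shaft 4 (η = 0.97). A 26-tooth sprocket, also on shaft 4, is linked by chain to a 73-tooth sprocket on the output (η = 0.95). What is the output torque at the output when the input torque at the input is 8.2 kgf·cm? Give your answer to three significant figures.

28.9 kgf·cm

gear mesh 34/58 = 0.58621 → τ = 8.2·0.58621·0.97 = 4.6627 kgf·cm
gear mesh 86/28 = 3.0714 → τ = 4.6627·3.0714·0.98 = 14.035 kgf·cm
chain 43/54 = 0.7963 → τ = 14.035·0.7963·0.97 = 10.841 kgf·cm
chain 73/26 = 2.8077 → τ = 10.841·2.8077·0.95 = 28.915 kgf·cm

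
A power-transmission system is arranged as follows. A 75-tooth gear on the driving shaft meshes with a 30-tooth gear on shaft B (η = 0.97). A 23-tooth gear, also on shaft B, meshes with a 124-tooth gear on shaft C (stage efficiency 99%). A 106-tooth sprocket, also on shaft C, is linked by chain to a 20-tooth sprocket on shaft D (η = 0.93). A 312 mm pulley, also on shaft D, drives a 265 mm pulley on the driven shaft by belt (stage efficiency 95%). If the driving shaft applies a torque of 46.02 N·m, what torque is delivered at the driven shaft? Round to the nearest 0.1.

13.5 N·m

Gear mesh: ratio = 30/75 = 0.4; torque at shaft B = 46.02 × 0.4 × 0.97 = 17.856 N·m.
Gear mesh: ratio = 124/23 = 5.3913; torque at shaft C = 17.856 × 5.3913 × 0.99 = 95.303 N·m.
Chain: ratio = 20/106 = 0.18868; torque at shaft D = 95.303 × 0.18868 × 0.93 = 16.723 N·m.
Belt: ratio = 265/312 = 0.84936; torque at the driven shaft = 16.723 × 0.84936 × 0.95 = 13.494 N·m.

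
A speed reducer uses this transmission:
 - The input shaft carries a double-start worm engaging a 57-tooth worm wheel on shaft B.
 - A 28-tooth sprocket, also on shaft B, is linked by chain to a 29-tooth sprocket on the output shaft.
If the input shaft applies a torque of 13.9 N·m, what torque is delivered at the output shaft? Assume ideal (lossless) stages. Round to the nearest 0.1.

Worm: ratio = 57/2 = 28.5; torque at shaft B = 13.9 × 28.5 = 396.15 N·m.
Chain: ratio = 29/28 = 1.0357; torque at the output shaft = 396.15 × 1.0357 = 410.3 N·m.

410.3 N·m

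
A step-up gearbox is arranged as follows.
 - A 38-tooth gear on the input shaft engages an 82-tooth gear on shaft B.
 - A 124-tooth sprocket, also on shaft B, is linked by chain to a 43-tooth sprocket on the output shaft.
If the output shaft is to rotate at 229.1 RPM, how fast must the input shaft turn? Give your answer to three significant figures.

Overall ratio R = 2.1579 × 0.34677 = 0.7483.
Required input speed = output speed × R = 229.1 × 0.7483 = 171.44 RPM.

171 RPM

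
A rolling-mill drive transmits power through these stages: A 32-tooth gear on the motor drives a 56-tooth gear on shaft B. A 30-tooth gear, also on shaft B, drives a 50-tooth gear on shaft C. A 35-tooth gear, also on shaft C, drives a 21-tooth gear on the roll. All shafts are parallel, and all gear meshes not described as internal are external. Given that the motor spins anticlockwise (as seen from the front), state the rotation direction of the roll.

clockwise

the motor → shaft B: external mesh, 1 reversal → CW.
shaft B → shaft C: external mesh, 1 reversal → CCW.
shaft C → the roll: external mesh, 1 reversal → CW.
3 reversals in total — an odd number — so the roll turns opposite to the motor.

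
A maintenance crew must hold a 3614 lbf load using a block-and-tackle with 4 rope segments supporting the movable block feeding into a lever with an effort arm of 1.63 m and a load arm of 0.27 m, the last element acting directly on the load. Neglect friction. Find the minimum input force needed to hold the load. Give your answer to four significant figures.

Block-and-tackle MA = number of supporting rope parts = 4.
Lever MA = effort arm / load arm = 1.63/0.27 = 6.037.
Combined ideal MA = 4 × 6.037 = 24.148.
Effort = load / MA = 3614 / 24.148 = 149.66 lbf.

149.7 lbf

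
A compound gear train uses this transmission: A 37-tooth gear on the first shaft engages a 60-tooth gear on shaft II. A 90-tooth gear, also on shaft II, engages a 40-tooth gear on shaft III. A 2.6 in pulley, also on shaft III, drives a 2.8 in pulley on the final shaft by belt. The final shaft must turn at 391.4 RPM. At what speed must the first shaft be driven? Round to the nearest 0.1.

303.8 RPM

Overall ratio R = 1.6216 × 0.44444 × 1.0769 = 0.77616.
Required input speed = output speed × R = 391.4 × 0.77616 = 303.79 RPM.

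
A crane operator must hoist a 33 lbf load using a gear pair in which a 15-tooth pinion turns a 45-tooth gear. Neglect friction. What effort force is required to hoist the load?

Gear pair MA = 45/15 = 3.
Effort = load / MA = 33 / 3 = 11 lbf.

11 lbf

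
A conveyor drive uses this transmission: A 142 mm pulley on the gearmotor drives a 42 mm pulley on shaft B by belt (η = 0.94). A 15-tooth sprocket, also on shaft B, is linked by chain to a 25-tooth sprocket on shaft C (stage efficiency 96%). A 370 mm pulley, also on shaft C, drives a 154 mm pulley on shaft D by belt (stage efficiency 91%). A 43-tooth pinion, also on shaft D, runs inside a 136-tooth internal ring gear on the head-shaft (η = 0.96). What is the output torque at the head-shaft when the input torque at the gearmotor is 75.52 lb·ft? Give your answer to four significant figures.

After the belt (42/142): 75.52 × 0.29577 × 0.94 = 20.997 lb·ft
After the chain (25/15): 20.997 × 1.6667 × 0.96 = 33.595 lb·ft
After the belt (154/370): 33.595 × 0.41622 × 0.91 = 12.724 lb·ft
After the internal gear (136/43): 12.724 × 3.1628 × 0.96 = 38.634 lb·ft

38.63 lb·ft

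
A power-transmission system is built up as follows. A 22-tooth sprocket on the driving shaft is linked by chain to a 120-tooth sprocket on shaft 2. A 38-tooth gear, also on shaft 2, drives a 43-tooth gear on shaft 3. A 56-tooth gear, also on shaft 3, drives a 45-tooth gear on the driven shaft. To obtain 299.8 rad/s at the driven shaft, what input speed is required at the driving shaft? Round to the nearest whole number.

Overall ratio R = 5.4545 × 1.1316 × 0.80357 = 4.9598.
Required input speed = output speed × R = 299.8 × 4.9598 = 1487 rad/s.

1487 rad/s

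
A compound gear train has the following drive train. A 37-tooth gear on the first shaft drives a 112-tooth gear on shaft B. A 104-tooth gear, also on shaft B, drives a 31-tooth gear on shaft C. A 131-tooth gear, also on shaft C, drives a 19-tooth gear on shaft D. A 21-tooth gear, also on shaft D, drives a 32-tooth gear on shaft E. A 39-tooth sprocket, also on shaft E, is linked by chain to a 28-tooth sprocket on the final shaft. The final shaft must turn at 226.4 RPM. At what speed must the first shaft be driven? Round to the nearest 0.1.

Overall ratio R = 3.027 × 0.29808 × 0.14504 × 1.5238 × 0.71795 = 0.14317.
Required input speed = output speed × R = 226.4 × 0.14317 = 32.414 RPM.

32.4 RPM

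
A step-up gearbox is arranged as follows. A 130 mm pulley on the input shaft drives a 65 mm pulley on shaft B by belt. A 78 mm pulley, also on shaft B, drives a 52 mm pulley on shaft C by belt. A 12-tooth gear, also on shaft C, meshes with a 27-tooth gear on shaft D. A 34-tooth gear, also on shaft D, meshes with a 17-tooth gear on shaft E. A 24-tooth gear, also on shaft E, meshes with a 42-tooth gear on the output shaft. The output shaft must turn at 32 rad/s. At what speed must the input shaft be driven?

21 rad/s

Overall ratio R = 0.5 × 0.66667 × 2.25 × 0.5 × 1.75 = 0.65625.
Required input speed = output speed × R = 32 × 0.65625 = 21 rad/s.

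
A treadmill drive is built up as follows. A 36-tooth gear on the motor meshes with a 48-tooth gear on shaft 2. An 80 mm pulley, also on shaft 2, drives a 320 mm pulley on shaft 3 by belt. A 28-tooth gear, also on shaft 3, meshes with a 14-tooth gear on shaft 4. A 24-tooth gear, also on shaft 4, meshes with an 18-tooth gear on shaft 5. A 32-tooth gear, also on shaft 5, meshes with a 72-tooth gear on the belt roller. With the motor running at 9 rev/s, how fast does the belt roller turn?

2 rev/s

the motor → shaft 2 (gear mesh, 48/36): 9 ÷ 1.3333 = 6.75 rev/s
shaft 2 → shaft 3 (belt, 320/80): 6.75 ÷ 4 = 1.6875 rev/s
shaft 3 → shaft 4 (gear mesh, 14/28): 1.6875 ÷ 0.5 = 3.375 rev/s
shaft 4 → shaft 5 (gear mesh, 18/24): 3.375 ÷ 0.75 = 4.5 rev/s
shaft 5 → the belt roller (gear mesh, 72/32): 4.5 ÷ 2.25 = 2 rev/s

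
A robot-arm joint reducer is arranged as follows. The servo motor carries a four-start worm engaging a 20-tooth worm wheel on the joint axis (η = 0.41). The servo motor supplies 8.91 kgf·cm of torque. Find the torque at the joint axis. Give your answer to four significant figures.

After the worm (20/4): 8.91 × 5 × 0.41 = 18.265 kgf·cm

18.27 kgf·cm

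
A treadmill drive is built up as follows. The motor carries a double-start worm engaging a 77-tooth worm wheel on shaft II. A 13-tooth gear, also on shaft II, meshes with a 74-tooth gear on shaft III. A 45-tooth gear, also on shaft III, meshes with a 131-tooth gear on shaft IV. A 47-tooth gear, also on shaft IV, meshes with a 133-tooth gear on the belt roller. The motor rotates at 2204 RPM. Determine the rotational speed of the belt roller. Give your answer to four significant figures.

1.221 RPM

Worm: ratio = 77/2 = 38.5, so shaft II turns at 2204 / 38.5 = 57.247 RPM.
Gear mesh: ratio = 74/13 = 5.6923, so shaft III turns at 57.247 / 5.6923 = 10.057 RPM.
Gear mesh: ratio = 131/45 = 2.9111, so shaft IV turns at 10.057 / 2.9111 = 3.4546 RPM.
Gear mesh: ratio = 133/47 = 2.8298, so the belt roller turns at 3.4546 / 2.8298 = 1.2208 RPM.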